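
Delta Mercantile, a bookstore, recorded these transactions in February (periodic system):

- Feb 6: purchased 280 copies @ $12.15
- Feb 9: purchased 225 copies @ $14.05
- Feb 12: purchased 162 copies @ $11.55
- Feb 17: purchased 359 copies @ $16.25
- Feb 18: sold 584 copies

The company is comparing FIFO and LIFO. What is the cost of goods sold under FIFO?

FIFO COGS: 280 @ $12.15 + 225 @ $14.05 + 79 @ $11.55 = $7,475.70
LIFO COGS: 359 @ $16.25 + 162 @ $11.55 + 63 @ $14.05 = $8,590.00

COGS = $7,475.70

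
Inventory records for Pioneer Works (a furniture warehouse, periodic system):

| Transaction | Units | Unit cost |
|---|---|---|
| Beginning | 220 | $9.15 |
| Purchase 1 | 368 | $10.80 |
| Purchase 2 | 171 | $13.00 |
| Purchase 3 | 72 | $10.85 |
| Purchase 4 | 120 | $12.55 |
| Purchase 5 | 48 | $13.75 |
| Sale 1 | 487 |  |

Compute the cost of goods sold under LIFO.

COGS = $5,991.00

Sale 1 (487) [LIFO — newest first]: 48 @ $13.75 + 120 @ $12.55 + 72 @ $10.85 + 171 @ $13.00 + 76 @ $10.80 = $5,991.00
Ending inventory: 220 @ $9.15 + 292 @ $10.80 = $5,166.60
Check: goods available $11,157.60 = COGS $5,991.00 + ending $5,166.60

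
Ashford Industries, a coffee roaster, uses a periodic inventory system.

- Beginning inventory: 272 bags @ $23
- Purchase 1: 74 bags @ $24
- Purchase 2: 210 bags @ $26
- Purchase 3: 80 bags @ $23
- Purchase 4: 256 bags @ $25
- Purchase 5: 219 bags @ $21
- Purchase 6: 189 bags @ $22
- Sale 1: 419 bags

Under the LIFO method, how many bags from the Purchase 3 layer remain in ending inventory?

80

Sale 1 (419) [LIFO — newest first]: 189 @ $22 + 219 @ $21 + 11 @ $25 = $9,032
Ending inventory: 272 @ $23 + 74 @ $24 + 210 @ $26 + 80 @ $23 + 245 @ $25 = $21,457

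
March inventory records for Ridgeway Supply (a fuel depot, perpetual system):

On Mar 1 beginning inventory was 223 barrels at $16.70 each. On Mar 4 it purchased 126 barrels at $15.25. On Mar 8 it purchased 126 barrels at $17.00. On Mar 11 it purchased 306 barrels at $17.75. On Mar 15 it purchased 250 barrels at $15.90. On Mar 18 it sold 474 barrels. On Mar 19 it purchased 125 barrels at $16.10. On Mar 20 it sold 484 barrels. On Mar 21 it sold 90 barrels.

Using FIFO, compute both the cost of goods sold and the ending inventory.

Mar 18, 474 sold [FIFO — oldest first]: 223 @ $16.70 + 126 @ $15.25 + 125 @ $17.00 = $7,770.60
Mar 20, 484 sold [FIFO — oldest first]: 1 @ $17.00 + 306 @ $17.75 + 177 @ $15.90 = $8,262.80
Mar 21, 90 sold [FIFO — oldest first]: 73 @ $15.90 + 17 @ $16.10 = $1,434.40
Total COGS = $7,770.60 + $8,262.80 + $1,434.40 = $17,467.80
Ending inventory: 108 @ $16.10 = $1,738.80

COGS = $17,467.80; ending inventory = $1,738.80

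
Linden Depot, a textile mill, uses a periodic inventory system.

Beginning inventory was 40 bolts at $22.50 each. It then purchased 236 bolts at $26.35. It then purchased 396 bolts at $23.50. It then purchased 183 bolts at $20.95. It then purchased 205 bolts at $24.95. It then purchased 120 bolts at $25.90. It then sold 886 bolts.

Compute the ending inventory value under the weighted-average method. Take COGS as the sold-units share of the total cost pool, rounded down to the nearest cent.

Sale 1, sell 886: 886/1180 × $28,481.20 → $21,385.03
Ending inventory (cost pool remaining) = $7,096.17

Ending inventory = $7,096.17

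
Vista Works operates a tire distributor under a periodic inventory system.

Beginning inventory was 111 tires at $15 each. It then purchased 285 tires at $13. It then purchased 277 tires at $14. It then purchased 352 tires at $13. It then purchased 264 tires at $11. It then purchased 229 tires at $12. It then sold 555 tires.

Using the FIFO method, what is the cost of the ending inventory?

Sale 1 (555) [FIFO — oldest first]: 111 @ $15 + 285 @ $13 + 159 @ $14 = $7,596
Ending inventory: 118 @ $14 + 352 @ $13 + 264 @ $11 + 229 @ $12 = $11,880

Ending inventory = $11,880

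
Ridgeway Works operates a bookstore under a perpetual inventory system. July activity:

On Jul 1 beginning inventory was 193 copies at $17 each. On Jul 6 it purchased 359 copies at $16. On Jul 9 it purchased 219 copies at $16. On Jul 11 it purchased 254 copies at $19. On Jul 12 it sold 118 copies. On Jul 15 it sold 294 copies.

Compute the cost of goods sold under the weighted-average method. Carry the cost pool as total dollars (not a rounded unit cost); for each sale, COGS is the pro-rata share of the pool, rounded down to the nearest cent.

COGS = $6,975.86

After Jul 1: 193 on hand, pool $3,281.00 (≈ $17.0000 each)
After Jul 6: 552 on hand, pool $9,025.00 (≈ $16.3496 each)
After Jul 9: 771 on hand, pool $12,529.00 (≈ $16.2503 each)
After Jul 11: 1025 on hand, pool $17,355.00 (≈ $16.9317 each)
Jul 12, sell 118: 118/1025 × $17,355.00 → $1,997.94
Jul 15, sell 294: 294/907 × $15,357.06 → $4,977.92
Total COGS = $1,997.94 + $4,977.92 = $6,975.86
Ending inventory (cost pool remaining) = $10,379.14
Check: goods available $17,355.00 = COGS $6,975.86 + ending $10,379.14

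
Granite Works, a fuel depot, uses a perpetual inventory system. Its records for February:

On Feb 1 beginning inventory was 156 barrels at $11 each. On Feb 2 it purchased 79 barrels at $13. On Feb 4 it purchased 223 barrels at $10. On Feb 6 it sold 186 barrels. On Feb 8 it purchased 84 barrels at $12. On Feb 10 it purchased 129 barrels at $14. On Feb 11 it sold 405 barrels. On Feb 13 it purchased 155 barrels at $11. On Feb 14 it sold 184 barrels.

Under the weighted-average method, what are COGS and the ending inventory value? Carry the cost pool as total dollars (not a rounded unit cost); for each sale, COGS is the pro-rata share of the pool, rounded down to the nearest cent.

COGS = $8,915.51; ending inventory = $576.49

After Feb 1: 156 on hand, pool $1,716.00 (≈ $11.0000 each)
After Feb 2: 235 on hand, pool $2,743.00 (≈ $11.6723 each)
After Feb 4: 458 on hand, pool $4,973.00 (≈ $10.8581 each)
Feb 6, sell 186: 186/458 × $4,973.00 → $2,019.60
After Feb 8: 356 on hand, pool $3,961.40 (≈ $11.1275 each)
After Feb 10: 485 on hand, pool $5,767.40 (≈ $11.8915 each)
Feb 11, sell 405: 405/485 × $5,767.40 → $4,816.07
After Feb 13: 235 on hand, pool $2,656.33 (≈ $11.3035 each)
Feb 14, sell 184: 184/235 × $2,656.33 → $2,079.84
Total COGS = $2,019.60 + $4,816.07 + $2,079.84 = $8,915.51
Ending inventory (cost pool remaining) = $576.49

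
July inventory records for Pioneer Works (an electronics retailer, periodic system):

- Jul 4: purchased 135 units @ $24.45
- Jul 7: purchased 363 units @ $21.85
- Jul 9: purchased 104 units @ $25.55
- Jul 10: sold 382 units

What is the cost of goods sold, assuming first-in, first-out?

COGS = $8,697.70

Jul 10, 382 sold [FIFO — oldest first]: 135 @ $24.45 + 247 @ $21.85 = $8,697.70
Ending inventory: 116 @ $21.85 + 104 @ $25.55 = $5,191.80
Check: goods available $13,889.50 = COGS $8,697.70 + ending $5,191.80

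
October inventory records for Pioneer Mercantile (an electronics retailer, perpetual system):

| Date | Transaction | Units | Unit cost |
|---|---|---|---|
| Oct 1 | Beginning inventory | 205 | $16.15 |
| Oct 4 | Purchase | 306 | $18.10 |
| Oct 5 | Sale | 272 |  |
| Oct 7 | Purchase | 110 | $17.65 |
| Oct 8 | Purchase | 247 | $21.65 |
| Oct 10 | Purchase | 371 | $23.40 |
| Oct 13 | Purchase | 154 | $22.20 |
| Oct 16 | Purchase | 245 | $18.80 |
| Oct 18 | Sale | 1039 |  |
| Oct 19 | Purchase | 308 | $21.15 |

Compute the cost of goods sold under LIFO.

COGS = $27,365.25

Oct 5, 272 sold [LIFO — newest first]: 272 @ $18.10 = $4,923.20
Oct 18, 1039 sold [LIFO — newest first]: 245 @ $18.80 + 154 @ $22.20 + 371 @ $23.40 + 247 @ $21.65 + 22 @ $17.65 = $22,442.05
Total COGS = $4,923.20 + $22,442.05 = $27,365.25
Ending inventory: 205 @ $16.15 + 34 @ $18.10 + 88 @ $17.65 + 308 @ $21.15 = $11,993.55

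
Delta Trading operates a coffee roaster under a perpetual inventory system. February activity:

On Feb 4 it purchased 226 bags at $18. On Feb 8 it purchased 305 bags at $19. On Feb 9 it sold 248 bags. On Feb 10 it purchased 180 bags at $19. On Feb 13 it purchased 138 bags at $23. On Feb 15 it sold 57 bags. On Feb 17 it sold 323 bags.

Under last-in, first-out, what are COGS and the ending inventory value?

COGS = $12,479; ending inventory = $3,978

Feb 9, 248 sold [LIFO — newest first]: 248 @ $19 = $4,712
Feb 15, 57 sold [LIFO — newest first]: 57 @ $23 = $1,311
Feb 17, 323 sold [LIFO — newest first]: 81 @ $23 + 180 @ $19 + 57 @ $19 + 5 @ $18 = $6,456
Total COGS = $4,712 + $1,311 + $6,456 = $12,479
Ending inventory: 221 @ $18 = $3,978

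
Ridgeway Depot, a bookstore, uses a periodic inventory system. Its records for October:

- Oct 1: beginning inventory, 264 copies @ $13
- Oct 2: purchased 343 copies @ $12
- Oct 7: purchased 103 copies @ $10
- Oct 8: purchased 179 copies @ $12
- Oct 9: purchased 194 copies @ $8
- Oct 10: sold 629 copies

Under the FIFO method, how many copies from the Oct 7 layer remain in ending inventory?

Oct 10, 629 sold [FIFO — oldest first]: 264 @ $13 + 343 @ $12 + 22 @ $10 = $7,768
Ending inventory: 81 @ $10 + 179 @ $12 + 194 @ $8 = $4,510

81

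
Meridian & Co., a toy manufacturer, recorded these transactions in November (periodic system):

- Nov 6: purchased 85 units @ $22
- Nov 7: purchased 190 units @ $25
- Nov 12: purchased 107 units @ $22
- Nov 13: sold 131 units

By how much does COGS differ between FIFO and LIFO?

$66

FIFO COGS: 85 @ $22 + 46 @ $25 = $3,020
LIFO COGS: 107 @ $22 + 24 @ $25 = $2,954
Difference = |$3,020 − $2,954| = $66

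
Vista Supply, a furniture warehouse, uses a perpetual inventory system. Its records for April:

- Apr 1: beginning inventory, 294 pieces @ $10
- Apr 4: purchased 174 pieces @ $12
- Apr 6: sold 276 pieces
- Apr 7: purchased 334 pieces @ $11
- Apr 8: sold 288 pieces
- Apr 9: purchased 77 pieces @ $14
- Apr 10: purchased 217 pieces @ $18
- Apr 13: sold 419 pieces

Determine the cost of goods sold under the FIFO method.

Apr 6, 276 sold [FIFO — oldest first]: 276 @ $10 = $2,760
Apr 8, 288 sold [FIFO — oldest first]: 18 @ $10 + 174 @ $12 + 96 @ $11 = $3,324
Apr 13, 419 sold [FIFO — oldest first]: 238 @ $11 + 77 @ $14 + 104 @ $18 = $5,568
Total COGS = $2,760 + $3,324 + $5,568 = $11,652
Ending inventory: 113 @ $18 = $2,034
Check: goods available $13,686 = COGS $11,652 + ending $2,034

COGS = $11,652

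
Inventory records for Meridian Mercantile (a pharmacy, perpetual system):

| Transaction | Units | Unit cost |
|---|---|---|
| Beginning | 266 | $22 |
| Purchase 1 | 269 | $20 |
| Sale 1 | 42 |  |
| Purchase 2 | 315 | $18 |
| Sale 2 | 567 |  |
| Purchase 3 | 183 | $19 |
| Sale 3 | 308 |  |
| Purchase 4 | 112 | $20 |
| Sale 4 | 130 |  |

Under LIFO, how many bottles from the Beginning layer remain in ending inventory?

Sale 1 (42) [LIFO — newest first]: 42 @ $20 = $840
Sale 2 (567) [LIFO — newest first]: 315 @ $18 + 227 @ $20 + 25 @ $22 = $10,760
Sale 3 (308) [LIFO — newest first]: 183 @ $19 + 125 @ $22 = $6,227
Sale 4 (130) [LIFO — newest first]: 112 @ $20 + 18 @ $22 = $2,636
Total COGS = $840 + $10,760 + $6,227 + $2,636 = $20,463
Ending inventory: 98 @ $22 = $2,156
Check: goods available $22,619 = COGS $20,463 + ending $2,156

98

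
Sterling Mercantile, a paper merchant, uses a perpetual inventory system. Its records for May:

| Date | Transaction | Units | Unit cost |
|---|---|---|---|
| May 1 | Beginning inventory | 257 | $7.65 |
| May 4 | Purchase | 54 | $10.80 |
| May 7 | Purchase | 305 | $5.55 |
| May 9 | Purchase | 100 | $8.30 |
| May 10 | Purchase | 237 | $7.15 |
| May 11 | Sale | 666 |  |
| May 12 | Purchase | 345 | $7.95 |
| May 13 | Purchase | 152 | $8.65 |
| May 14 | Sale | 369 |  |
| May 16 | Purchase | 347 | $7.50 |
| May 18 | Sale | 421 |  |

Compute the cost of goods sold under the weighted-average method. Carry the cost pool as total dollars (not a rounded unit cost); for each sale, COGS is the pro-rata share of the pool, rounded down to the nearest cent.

After May 1: 257 on hand, pool $1,966.05 (≈ $7.6500 each)
After May 4: 311 on hand, pool $2,549.25 (≈ $8.1969 each)
After May 7: 616 on hand, pool $4,242.00 (≈ $6.8864 each)
After May 9: 716 on hand, pool $5,072.00 (≈ $7.0838 each)
After May 10: 953 on hand, pool $6,766.55 (≈ $7.1003 each)
May 11, sell 666: 666/953 × $6,766.55 → $4,728.77
After May 12: 632 on hand, pool $4,780.53 (≈ $7.5641 each)
After May 13: 784 on hand, pool $6,095.33 (≈ $7.7747 each)
May 14, sell 369: 369/784 × $6,095.33 → $2,868.84
After May 16: 762 on hand, pool $5,828.99 (≈ $7.6496 each)
May 18, sell 421: 421/762 × $5,828.99 → $3,220.47
Total COGS = $4,728.77 + $2,868.84 + $3,220.47 = $10,818.08
Ending inventory (cost pool remaining) = $2,608.52

COGS = $10,818.08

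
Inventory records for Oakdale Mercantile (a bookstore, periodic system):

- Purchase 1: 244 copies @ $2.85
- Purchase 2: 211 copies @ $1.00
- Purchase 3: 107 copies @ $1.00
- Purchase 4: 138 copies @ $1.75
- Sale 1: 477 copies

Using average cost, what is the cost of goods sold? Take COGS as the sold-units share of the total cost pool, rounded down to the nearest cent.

COGS = $855.12

Sale 1, sell 477: 477/700 × $1,254.90 → $855.12
Ending inventory (cost pool remaining) = $399.78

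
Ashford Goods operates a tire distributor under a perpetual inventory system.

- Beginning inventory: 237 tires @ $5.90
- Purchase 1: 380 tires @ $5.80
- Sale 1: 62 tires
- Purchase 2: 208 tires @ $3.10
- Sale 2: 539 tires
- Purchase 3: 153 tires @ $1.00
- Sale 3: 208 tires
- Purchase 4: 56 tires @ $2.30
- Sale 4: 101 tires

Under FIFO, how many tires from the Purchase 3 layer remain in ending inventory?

68

Sale 1 (62) [FIFO — oldest first]: 62 @ $5.90 = $365.80
Sale 2 (539) [FIFO — oldest first]: 175 @ $5.90 + 364 @ $5.80 = $3,143.70
Sale 3 (208) [FIFO — oldest first]: 16 @ $5.80 + 192 @ $3.10 = $688.00
Sale 4 (101) [FIFO — oldest first]: 16 @ $3.10 + 85 @ $1.00 = $134.60
Total COGS = $365.80 + $3,143.70 + $688.00 + $134.60 = $4,332.10
Ending inventory: 68 @ $1.00 + 56 @ $2.30 = $196.80
Check: goods available $4,528.90 = COGS $4,332.10 + ending $196.80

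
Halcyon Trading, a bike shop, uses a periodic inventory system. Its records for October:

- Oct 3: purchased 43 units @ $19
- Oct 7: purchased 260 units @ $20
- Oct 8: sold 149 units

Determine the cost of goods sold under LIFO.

Oct 8, 149 sold [LIFO — newest first]: 149 @ $20 = $2,980
Ending inventory: 43 @ $19 + 111 @ $20 = $3,037

COGS = $2,980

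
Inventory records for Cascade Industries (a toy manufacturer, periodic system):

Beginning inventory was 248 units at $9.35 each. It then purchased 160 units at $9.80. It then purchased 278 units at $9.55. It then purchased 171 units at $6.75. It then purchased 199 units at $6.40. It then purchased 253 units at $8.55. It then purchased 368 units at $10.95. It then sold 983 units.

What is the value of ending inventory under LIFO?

Ending inventory = $6,595.70

Sale 1 (983) [LIFO — newest first]: 368 @ $10.95 + 253 @ $8.55 + 199 @ $6.40 + 163 @ $6.75 = $8,566.60
Ending inventory: 248 @ $9.35 + 160 @ $9.80 + 278 @ $9.55 + 8 @ $6.75 = $6,595.70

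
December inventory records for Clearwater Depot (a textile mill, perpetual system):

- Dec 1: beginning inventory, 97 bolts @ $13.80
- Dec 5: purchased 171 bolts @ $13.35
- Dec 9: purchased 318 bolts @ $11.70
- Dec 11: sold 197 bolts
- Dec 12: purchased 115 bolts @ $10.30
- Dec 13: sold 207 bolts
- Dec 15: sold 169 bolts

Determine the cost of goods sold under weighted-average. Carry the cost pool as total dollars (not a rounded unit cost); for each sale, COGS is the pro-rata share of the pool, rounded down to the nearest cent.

After Dec 1: 97 on hand, pool $1,338.60 (≈ $13.8000 each)
After Dec 5: 268 on hand, pool $3,621.45 (≈ $13.5129 each)
After Dec 9: 586 on hand, pool $7,342.05 (≈ $12.5291 each)
Dec 11, sell 197: 197/586 × $7,342.05 → $2,468.23
After Dec 12: 504 on hand, pool $6,058.32 (≈ $12.0205 each)
Dec 13, sell 207: 207/504 × $6,058.32 → $2,488.23
Dec 15, sell 169: 169/297 × $3,570.09 → $2,031.46
Total COGS = $2,468.23 + $2,488.23 + $2,031.46 = $6,987.92
Ending inventory (cost pool remaining) = $1,538.63
Check: goods available $8,526.55 = COGS $6,987.92 + ending $1,538.63

COGS = $6,987.92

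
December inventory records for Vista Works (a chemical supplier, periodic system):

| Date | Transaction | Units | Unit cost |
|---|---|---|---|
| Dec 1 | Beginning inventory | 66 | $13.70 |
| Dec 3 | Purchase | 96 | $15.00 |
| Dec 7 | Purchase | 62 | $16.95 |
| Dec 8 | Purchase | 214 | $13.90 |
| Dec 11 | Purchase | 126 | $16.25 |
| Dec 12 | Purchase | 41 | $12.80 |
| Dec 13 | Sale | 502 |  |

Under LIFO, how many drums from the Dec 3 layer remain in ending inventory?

Dec 13, 502 sold [LIFO — newest first]: 41 @ $12.80 + 126 @ $16.25 + 214 @ $13.90 + 62 @ $16.95 + 59 @ $15.00 = $7,482.80
Ending inventory: 66 @ $13.70 + 37 @ $15.00 = $1,459.20

37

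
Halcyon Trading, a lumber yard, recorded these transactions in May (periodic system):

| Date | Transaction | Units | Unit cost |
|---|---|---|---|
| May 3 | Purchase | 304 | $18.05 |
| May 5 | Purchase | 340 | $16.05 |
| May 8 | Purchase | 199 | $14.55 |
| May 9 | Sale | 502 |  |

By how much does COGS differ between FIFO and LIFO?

FIFO COGS: 304 @ $18.05 + 198 @ $16.05 = $8,665.10
LIFO COGS: 199 @ $14.55 + 303 @ $16.05 = $7,758.60
Difference = |$8,665.10 − $7,758.60| = $906.50

$906.50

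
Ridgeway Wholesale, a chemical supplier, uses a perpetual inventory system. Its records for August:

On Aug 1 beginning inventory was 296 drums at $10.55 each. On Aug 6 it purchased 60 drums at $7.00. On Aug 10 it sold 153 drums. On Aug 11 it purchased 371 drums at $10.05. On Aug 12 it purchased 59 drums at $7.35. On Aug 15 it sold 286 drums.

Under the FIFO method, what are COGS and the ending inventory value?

COGS = $4,376.95; ending inventory = $3,328.05

Aug 10, 153 sold [FIFO — oldest first]: 153 @ $10.55 = $1,614.15
Aug 15, 286 sold [FIFO — oldest first]: 143 @ $10.55 + 60 @ $7.00 + 83 @ $10.05 = $2,762.80
Total COGS = $1,614.15 + $2,762.80 = $4,376.95
Ending inventory: 288 @ $10.05 + 59 @ $7.35 = $3,328.05
Check: goods available $7,705.00 = COGS $4,376.95 + ending $3,328.05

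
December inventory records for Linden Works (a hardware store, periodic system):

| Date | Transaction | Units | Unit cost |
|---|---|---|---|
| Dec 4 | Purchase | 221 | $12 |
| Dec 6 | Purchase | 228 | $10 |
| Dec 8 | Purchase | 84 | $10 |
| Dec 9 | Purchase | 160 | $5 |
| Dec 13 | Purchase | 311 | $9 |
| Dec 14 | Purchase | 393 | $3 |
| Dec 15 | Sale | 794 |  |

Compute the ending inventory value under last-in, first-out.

Dec 15, 794 sold [LIFO — newest first]: 393 @ $3 + 311 @ $9 + 90 @ $5 = $4,428
Ending inventory: 221 @ $12 + 228 @ $10 + 84 @ $10 + 70 @ $5 = $6,122

Ending inventory = $6,122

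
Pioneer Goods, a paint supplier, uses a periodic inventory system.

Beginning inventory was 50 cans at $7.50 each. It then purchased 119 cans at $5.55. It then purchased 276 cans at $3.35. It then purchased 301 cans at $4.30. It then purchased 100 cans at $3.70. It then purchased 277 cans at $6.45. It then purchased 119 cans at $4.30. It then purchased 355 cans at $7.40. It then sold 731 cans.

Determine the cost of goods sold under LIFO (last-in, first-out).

COGS = $4,796.35

Sale 1 (731) [LIFO — newest first]: 355 @ $7.40 + 119 @ $4.30 + 257 @ $6.45 = $4,796.35
Ending inventory: 50 @ $7.50 + 119 @ $5.55 + 276 @ $3.35 + 301 @ $4.30 + 100 @ $3.70 + 20 @ $6.45 = $3,753.35
Check: goods available $8,549.70 = COGS $4,796.35 + ending $3,753.35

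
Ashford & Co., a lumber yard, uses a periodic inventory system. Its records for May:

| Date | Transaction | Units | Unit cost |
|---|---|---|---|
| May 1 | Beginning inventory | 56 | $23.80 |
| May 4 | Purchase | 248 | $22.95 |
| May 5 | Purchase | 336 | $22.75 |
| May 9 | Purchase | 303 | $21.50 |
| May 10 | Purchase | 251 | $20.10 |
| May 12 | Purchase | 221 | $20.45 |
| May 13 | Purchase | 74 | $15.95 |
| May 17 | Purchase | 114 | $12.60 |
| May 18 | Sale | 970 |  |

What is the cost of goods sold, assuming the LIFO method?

COGS = $18,855.00

May 18, 970 sold [LIFO — newest first]: 114 @ $12.60 + 74 @ $15.95 + 221 @ $20.45 + 251 @ $20.10 + 303 @ $21.50 + 7 @ $22.75 = $18,855.00
Ending inventory: 56 @ $23.80 + 248 @ $22.95 + 329 @ $22.75 = $14,509.15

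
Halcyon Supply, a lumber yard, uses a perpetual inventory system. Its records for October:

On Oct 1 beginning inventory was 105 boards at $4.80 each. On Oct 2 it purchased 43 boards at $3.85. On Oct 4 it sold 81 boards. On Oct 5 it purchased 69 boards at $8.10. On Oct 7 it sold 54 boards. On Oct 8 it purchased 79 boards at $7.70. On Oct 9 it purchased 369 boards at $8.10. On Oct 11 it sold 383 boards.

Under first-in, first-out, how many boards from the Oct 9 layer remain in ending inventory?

Oct 4, 81 sold [FIFO — oldest first]: 81 @ $4.80 = $388.80
Oct 7, 54 sold [FIFO — oldest first]: 24 @ $4.80 + 30 @ $3.85 = $230.70
Oct 11, 383 sold [FIFO — oldest first]: 13 @ $3.85 + 69 @ $8.10 + 79 @ $7.70 + 222 @ $8.10 = $3,015.45
Total COGS = $388.80 + $230.70 + $3,015.45 = $3,634.95
Ending inventory: 147 @ $8.10 = $1,190.70

147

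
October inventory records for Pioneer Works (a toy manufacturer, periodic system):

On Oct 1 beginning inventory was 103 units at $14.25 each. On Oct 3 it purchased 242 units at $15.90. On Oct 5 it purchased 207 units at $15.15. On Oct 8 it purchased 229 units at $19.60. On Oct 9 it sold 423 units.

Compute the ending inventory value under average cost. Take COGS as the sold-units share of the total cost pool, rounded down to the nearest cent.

Ending inventory = $5,931.53

Oct 9, sell 423: 423/781 × $12,940.00 → $7,008.47
Ending inventory (cost pool remaining) = $5,931.53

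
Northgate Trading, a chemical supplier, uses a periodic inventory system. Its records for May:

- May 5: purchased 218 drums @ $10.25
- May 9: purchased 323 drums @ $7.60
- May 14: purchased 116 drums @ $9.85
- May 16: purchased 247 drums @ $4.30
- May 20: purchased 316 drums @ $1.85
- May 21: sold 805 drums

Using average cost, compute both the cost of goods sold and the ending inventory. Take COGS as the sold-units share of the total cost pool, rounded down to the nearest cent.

COGS = $4,934.65; ending inventory = $2,543.95

May 21, sell 805: 805/1220 × $7,478.60 → $4,934.65
Ending inventory (cost pool remaining) = $2,543.95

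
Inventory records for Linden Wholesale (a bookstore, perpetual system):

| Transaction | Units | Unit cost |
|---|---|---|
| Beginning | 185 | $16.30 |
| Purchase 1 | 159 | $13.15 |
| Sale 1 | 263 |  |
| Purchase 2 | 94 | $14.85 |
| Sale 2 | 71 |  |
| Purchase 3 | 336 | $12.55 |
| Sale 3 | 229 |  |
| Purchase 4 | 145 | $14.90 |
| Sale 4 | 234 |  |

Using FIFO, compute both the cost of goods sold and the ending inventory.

Sale 1 (263) [FIFO — oldest first]: 185 @ $16.30 + 78 @ $13.15 = $4,041.20
Sale 2 (71) [FIFO — oldest first]: 71 @ $13.15 = $933.65
Sale 3 (229) [FIFO — oldest first]: 10 @ $13.15 + 94 @ $14.85 + 125 @ $12.55 = $3,096.15
Sale 4 (234) [FIFO — oldest first]: 211 @ $12.55 + 23 @ $14.90 = $2,990.75
Total COGS = $4,041.20 + $933.65 + $3,096.15 + $2,990.75 = $11,061.75
Ending inventory: 122 @ $14.90 = $1,817.80

COGS = $11,061.75; ending inventory = $1,817.80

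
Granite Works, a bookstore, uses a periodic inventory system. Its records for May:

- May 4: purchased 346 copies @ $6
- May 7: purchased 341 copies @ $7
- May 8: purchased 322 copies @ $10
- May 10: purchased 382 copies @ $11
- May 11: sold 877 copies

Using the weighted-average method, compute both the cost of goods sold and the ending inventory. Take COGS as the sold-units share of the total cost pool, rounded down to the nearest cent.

May 11, sell 877: 877/1391 × $11,885.00 → $7,493.27
Ending inventory (cost pool remaining) = $4,391.73
Check: goods available $11,885.00 = COGS $7,493.27 + ending $4,391.73

COGS = $7,493.27; ending inventory = $4,391.73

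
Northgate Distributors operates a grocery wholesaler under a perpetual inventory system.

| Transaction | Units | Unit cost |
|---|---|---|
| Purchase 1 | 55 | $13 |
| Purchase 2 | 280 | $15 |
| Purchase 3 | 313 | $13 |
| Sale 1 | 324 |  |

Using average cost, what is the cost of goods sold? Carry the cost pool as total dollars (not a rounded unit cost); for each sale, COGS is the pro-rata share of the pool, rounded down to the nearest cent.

After Purchase 1: 55 on hand, pool $715.00 (≈ $13.0000 each)
After Purchase 2: 335 on hand, pool $4,915.00 (≈ $14.6716 each)
After Purchase 3: 648 on hand, pool $8,984.00 (≈ $13.8642 each)
Sale 1, sell 324: 324/648 × $8,984.00 → $4,492.00
Ending inventory (cost pool remaining) = $4,492.00

COGS = $4,492.00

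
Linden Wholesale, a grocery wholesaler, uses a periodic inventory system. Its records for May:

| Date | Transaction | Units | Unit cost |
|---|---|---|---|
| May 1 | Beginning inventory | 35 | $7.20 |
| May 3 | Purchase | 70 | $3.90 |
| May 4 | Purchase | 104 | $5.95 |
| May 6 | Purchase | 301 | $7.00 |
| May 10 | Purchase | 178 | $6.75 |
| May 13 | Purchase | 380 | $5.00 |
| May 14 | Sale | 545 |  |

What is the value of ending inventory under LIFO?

Ending inventory = $3,338.55

May 14, 545 sold [LIFO — newest first]: 380 @ $5.00 + 165 @ $6.75 = $3,013.75
Ending inventory: 35 @ $7.20 + 70 @ $3.90 + 104 @ $5.95 + 301 @ $7.00 + 13 @ $6.75 = $3,338.55
Check: goods available $6,352.30 = COGS $3,013.75 + ending $3,338.55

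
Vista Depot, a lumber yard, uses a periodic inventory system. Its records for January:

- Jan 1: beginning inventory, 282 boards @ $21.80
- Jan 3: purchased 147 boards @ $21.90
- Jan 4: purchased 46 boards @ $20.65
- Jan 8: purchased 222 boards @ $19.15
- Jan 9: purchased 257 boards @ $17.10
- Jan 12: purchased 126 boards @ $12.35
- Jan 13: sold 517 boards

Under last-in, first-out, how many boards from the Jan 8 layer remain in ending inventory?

Jan 13, 517 sold [LIFO — newest first]: 126 @ $12.35 + 257 @ $17.10 + 134 @ $19.15 = $8,516.90
Ending inventory: 282 @ $21.80 + 147 @ $21.90 + 46 @ $20.65 + 88 @ $19.15 = $12,002.00

88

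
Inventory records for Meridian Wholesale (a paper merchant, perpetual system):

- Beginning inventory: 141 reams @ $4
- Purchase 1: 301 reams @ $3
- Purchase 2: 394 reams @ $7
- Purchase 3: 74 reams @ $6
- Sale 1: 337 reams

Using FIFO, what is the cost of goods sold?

Sale 1 (337) [FIFO — oldest first]: 141 @ $4 + 196 @ $3 = $1,152
Ending inventory: 105 @ $3 + 394 @ $7 + 74 @ $6 = $3,517

COGS = $1,152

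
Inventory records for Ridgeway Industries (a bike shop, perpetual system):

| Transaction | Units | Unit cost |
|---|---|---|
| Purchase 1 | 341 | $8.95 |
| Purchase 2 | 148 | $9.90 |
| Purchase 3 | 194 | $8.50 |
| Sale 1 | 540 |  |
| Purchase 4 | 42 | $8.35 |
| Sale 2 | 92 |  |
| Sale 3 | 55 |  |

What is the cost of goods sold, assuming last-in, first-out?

Sale 1 (540) [LIFO — newest first]: 194 @ $8.50 + 148 @ $9.90 + 198 @ $8.95 = $4,886.30
Sale 2 (92) [LIFO — newest first]: 42 @ $8.35 + 50 @ $8.95 = $798.20
Sale 3 (55) [LIFO — newest first]: 55 @ $8.95 = $492.25
Total COGS = $4,886.30 + $798.20 + $492.25 = $6,176.75
Ending inventory: 38 @ $8.95 = $340.10

COGS = $6,176.75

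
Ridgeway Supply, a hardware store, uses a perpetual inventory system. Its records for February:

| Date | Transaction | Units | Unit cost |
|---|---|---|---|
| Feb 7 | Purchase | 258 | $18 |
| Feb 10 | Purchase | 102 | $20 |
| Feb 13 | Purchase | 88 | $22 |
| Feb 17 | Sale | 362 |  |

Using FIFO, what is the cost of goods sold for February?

Feb 17, 362 sold [FIFO — oldest first]: 258 @ $18 + 102 @ $20 + 2 @ $22 = $6,728
Ending inventory: 86 @ $22 = $1,892
Check: goods available $8,620 = COGS $6,728 + ending $1,892

COGS = $6,728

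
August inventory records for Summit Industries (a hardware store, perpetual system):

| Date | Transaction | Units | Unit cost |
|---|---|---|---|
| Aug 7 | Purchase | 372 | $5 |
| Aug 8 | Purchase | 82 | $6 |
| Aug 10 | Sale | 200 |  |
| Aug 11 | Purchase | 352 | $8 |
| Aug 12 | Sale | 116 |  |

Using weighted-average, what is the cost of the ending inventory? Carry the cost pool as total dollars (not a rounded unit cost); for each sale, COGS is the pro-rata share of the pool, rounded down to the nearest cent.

Ending inventory = $3,340.96

After Aug 7: 372 on hand, pool $1,860.00 (≈ $5.0000 each)
After Aug 8: 454 on hand, pool $2,352.00 (≈ $5.1806 each)
Aug 10, sell 200: 200/454 × $2,352.00 → $1,036.12
After Aug 11: 606 on hand, pool $4,131.88 (≈ $6.8183 each)
Aug 12, sell 116: 116/606 × $4,131.88 → $790.92
Total COGS = $1,036.12 + $790.92 = $1,827.04
Ending inventory (cost pool remaining) = $3,340.96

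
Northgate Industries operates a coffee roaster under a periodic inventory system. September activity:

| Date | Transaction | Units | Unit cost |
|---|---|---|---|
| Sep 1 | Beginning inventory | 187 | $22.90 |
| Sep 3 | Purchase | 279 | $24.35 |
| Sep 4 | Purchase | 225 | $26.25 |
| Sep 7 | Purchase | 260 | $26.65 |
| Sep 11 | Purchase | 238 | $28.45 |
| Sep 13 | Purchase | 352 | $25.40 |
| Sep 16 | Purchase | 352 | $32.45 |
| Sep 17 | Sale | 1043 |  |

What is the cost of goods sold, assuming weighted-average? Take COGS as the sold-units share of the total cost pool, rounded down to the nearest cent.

Sep 17, sell 1043: 1043/1893 × $51,045.50 → $28,124.91
Ending inventory (cost pool remaining) = $22,920.59

COGS = $28,124.91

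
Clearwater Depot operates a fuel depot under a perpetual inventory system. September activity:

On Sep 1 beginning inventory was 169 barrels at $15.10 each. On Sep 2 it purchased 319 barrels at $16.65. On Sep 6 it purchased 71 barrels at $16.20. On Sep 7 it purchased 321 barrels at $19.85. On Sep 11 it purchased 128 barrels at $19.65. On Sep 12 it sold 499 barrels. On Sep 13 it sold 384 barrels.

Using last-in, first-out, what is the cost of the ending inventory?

Ending inventory = $1,887.50

Sep 12, 499 sold [LIFO — newest first]: 128 @ $19.65 + 321 @ $19.85 + 50 @ $16.20 = $9,697.05
Sep 13, 384 sold [LIFO — newest first]: 21 @ $16.20 + 319 @ $16.65 + 44 @ $15.10 = $6,315.95
Total COGS = $9,697.05 + $6,315.95 = $16,013.00
Ending inventory: 125 @ $15.10 = $1,887.50
Check: goods available $17,900.50 = COGS $16,013.00 + ending $1,887.50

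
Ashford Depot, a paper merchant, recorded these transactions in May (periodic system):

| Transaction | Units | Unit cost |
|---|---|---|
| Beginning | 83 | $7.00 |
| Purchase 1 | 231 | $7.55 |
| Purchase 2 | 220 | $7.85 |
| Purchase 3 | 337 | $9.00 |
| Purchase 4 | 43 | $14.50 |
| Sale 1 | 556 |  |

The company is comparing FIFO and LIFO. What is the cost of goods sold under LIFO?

COGS = $5,038.10

FIFO COGS: 83 @ $7.00 + 231 @ $7.55 + 220 @ $7.85 + 22 @ $9.00 = $4,250.05
LIFO COGS: 43 @ $14.50 + 337 @ $9.00 + 176 @ $7.85 = $5,038.10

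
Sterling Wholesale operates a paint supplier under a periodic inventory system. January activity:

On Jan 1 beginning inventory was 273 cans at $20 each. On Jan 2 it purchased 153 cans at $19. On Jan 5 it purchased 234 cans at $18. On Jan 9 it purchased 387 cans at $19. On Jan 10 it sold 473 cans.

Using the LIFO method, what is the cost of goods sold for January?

COGS = $8,901

Jan 10, 473 sold [LIFO — newest first]: 387 @ $19 + 86 @ $18 = $8,901
Ending inventory: 273 @ $20 + 153 @ $19 + 148 @ $18 = $11,031
Check: goods available $19,932 = COGS $8,901 + ending $11,031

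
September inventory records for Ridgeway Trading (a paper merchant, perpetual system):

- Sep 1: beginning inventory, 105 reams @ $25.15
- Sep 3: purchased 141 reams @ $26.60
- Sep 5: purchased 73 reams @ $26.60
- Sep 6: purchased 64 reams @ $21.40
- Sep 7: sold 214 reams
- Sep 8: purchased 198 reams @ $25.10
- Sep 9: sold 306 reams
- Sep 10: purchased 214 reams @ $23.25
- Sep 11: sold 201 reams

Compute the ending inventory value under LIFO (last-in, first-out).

Ending inventory = $1,836.40

Sep 7, 214 sold [LIFO — newest first]: 64 @ $21.40 + 73 @ $26.60 + 77 @ $26.60 = $5,359.60
Sep 9, 306 sold [LIFO — newest first]: 198 @ $25.10 + 64 @ $26.60 + 44 @ $25.15 = $7,778.80
Sep 11, 201 sold [LIFO — newest first]: 201 @ $23.25 = $4,673.25
Total COGS = $5,359.60 + $7,778.80 + $4,673.25 = $17,811.65
Ending inventory: 61 @ $25.15 + 13 @ $23.25 = $1,836.40
Check: goods available $19,648.05 = COGS $17,811.65 + ending $1,836.40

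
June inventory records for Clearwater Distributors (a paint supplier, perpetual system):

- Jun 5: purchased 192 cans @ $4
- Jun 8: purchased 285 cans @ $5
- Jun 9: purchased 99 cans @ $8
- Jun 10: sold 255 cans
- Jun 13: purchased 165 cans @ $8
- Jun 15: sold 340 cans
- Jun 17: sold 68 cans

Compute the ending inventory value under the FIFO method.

Jun 10, 255 sold [FIFO — oldest first]: 192 @ $4 + 63 @ $5 = $1,083
Jun 15, 340 sold [FIFO — oldest first]: 222 @ $5 + 99 @ $8 + 19 @ $8 = $2,054
Jun 17, 68 sold [FIFO — oldest first]: 68 @ $8 = $544
Total COGS = $1,083 + $2,054 + $544 = $3,681
Ending inventory: 78 @ $8 = $624
Check: goods available $4,305 = COGS $3,681 + ending $624

Ending inventory = $624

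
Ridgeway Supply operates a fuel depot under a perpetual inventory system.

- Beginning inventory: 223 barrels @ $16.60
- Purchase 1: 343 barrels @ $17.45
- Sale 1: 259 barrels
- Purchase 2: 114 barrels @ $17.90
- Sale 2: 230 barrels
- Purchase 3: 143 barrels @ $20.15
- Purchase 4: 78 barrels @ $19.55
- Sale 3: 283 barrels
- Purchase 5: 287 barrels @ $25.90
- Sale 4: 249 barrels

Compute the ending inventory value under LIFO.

Ending inventory = $3,125.60

Sale 1 (259) [LIFO — newest first]: 259 @ $17.45 = $4,519.55
Sale 2 (230) [LIFO — newest first]: 114 @ $17.90 + 84 @ $17.45 + 32 @ $16.60 = $4,037.60
Sale 3 (283) [LIFO — newest first]: 78 @ $19.55 + 143 @ $20.15 + 62 @ $16.60 = $5,435.55
Sale 4 (249) [LIFO — newest first]: 249 @ $25.90 = $6,449.10
Total COGS = $4,519.55 + $4,037.60 + $5,435.55 + $6,449.10 = $20,441.80
Ending inventory: 129 @ $16.60 + 38 @ $25.90 = $3,125.60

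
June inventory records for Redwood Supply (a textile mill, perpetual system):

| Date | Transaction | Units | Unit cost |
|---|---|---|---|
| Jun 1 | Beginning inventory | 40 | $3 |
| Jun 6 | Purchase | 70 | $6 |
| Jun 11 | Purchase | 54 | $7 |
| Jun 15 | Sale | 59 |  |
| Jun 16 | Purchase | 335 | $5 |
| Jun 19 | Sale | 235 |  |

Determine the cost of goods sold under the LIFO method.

COGS = $1,583

Jun 15, 59 sold [LIFO — newest first]: 54 @ $7 + 5 @ $6 = $408
Jun 19, 235 sold [LIFO — newest first]: 235 @ $5 = $1,175
Total COGS = $408 + $1,175 = $1,583
Ending inventory: 40 @ $3 + 65 @ $6 + 100 @ $5 = $1,010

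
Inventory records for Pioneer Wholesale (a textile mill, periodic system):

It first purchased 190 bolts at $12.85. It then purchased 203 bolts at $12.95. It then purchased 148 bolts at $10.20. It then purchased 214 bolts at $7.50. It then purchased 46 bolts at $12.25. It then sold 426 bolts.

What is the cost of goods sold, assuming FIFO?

Sale 1 (426) [FIFO — oldest first]: 190 @ $12.85 + 203 @ $12.95 + 33 @ $10.20 = $5,406.95
Ending inventory: 115 @ $10.20 + 214 @ $7.50 + 46 @ $12.25 = $3,341.50
Check: goods available $8,748.45 = COGS $5,406.95 + ending $3,341.50

COGS = $5,406.95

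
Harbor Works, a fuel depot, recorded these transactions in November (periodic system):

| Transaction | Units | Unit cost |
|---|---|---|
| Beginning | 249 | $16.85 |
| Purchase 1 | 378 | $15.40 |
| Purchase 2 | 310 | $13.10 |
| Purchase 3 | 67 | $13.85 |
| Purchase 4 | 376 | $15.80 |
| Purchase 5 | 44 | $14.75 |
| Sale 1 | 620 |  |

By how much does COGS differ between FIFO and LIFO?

$649.00

FIFO COGS: 249 @ $16.85 + 371 @ $15.40 = $9,909.05
LIFO COGS: 44 @ $14.75 + 376 @ $15.80 + 67 @ $13.85 + 133 @ $13.10 = $9,260.05
Difference = |$9,909.05 − $9,260.05| = $649.00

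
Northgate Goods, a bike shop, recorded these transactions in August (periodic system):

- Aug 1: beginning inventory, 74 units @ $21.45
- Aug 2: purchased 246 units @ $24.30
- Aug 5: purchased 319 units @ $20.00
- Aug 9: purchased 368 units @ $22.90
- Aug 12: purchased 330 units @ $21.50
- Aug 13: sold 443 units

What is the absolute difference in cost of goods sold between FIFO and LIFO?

FIFO COGS: 74 @ $21.45 + 246 @ $24.30 + 123 @ $20.00 = $10,025.10
LIFO COGS: 330 @ $21.50 + 113 @ $22.90 = $9,682.70
Difference = |$10,025.10 − $9,682.70| = $342.40

$342.40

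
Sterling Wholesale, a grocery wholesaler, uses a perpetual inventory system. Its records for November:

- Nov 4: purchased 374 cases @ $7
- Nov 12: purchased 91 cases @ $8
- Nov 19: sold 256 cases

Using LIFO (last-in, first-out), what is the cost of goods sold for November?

COGS = $1,883

Nov 19, 256 sold [LIFO — newest first]: 91 @ $8 + 165 @ $7 = $1,883
Ending inventory: 209 @ $7 = $1,463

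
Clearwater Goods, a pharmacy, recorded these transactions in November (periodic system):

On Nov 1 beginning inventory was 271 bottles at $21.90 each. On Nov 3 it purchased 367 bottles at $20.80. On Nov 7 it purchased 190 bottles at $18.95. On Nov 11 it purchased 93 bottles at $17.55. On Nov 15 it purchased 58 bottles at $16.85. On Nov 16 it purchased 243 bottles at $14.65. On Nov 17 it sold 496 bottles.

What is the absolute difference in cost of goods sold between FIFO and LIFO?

$2,512.60

FIFO COGS: 271 @ $21.90 + 225 @ $20.80 = $10,614.90
LIFO COGS: 243 @ $14.65 + 58 @ $16.85 + 93 @ $17.55 + 102 @ $18.95 = $8,102.30
Difference = |$10,614.90 − $8,102.30| = $2,512.60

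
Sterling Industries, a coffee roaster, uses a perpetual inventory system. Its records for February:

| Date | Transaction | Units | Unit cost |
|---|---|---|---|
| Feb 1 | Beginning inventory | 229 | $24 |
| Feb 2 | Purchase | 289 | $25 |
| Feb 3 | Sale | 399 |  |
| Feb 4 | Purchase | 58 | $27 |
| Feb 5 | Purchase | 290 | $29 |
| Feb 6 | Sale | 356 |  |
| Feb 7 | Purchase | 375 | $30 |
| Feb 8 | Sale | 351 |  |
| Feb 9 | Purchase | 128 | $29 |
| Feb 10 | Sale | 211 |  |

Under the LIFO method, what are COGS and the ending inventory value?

Feb 3, 399 sold [LIFO — newest first]: 289 @ $25 + 110 @ $24 = $9,865
Feb 6, 356 sold [LIFO — newest first]: 290 @ $29 + 58 @ $27 + 8 @ $24 = $10,168
Feb 8, 351 sold [LIFO — newest first]: 351 @ $30 = $10,530
Feb 10, 211 sold [LIFO — newest first]: 128 @ $29 + 24 @ $30 + 59 @ $24 = $5,848
Total COGS = $9,865 + $10,168 + $10,530 + $5,848 = $36,411
Ending inventory: 52 @ $24 = $1,248
Check: goods available $37,659 = COGS $36,411 + ending $1,248

COGS = $36,411; ending inventory = $1,248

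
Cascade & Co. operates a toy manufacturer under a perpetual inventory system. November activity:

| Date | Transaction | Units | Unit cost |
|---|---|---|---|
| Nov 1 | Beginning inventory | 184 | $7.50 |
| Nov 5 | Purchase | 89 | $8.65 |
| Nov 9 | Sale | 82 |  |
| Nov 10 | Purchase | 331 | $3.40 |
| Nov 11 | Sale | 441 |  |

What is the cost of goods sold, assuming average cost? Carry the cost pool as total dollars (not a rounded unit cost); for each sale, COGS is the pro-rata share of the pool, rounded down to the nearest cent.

COGS = $2,867.22

After Nov 1: 184 on hand, pool $1,380.00 (≈ $7.5000 each)
After Nov 5: 273 on hand, pool $2,149.85 (≈ $7.8749 each)
Nov 9, sell 82: 82/273 × $2,149.85 → $645.74
After Nov 10: 522 on hand, pool $2,629.51 (≈ $5.0374 each)
Nov 11, sell 441: 441/522 × $2,629.51 → $2,221.48
Total COGS = $645.74 + $2,221.48 = $2,867.22
Ending inventory (cost pool remaining) = $408.03
Check: goods available $3,275.25 = COGS $2,867.22 + ending $408.03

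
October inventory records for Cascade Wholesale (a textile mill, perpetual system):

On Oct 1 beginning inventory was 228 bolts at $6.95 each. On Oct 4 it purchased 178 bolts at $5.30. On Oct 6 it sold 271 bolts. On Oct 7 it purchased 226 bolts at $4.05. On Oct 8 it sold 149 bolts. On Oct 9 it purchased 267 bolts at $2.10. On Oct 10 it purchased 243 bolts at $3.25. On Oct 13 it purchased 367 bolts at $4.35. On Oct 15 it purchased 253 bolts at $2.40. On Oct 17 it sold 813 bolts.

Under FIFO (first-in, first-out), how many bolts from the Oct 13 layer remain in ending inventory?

Oct 6, 271 sold [FIFO — oldest first]: 228 @ $6.95 + 43 @ $5.30 = $1,812.50
Oct 8, 149 sold [FIFO — oldest first]: 135 @ $5.30 + 14 @ $4.05 = $772.20
Oct 17, 813 sold [FIFO — oldest first]: 212 @ $4.05 + 267 @ $2.10 + 243 @ $3.25 + 91 @ $4.35 = $2,604.90
Total COGS = $1,812.50 + $772.20 + $2,604.90 = $5,189.60
Ending inventory: 276 @ $4.35 + 253 @ $2.40 = $1,807.80
Check: goods available $6,997.40 = COGS $5,189.60 + ending $1,807.80

276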